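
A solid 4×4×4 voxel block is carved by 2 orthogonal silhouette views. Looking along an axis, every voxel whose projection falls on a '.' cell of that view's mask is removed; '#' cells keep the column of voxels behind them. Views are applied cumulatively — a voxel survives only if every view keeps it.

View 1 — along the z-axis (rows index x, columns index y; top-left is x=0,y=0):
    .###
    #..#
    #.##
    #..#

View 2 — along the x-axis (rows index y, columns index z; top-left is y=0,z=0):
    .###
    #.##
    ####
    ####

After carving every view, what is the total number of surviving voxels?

voxel count = 36

full grid |V| = 64
after view 1 [z-axis, 10 of 16 cells solid] → remaining = 40
after view 2 [x-axis, 14 of 16 cells solid] → remaining = 36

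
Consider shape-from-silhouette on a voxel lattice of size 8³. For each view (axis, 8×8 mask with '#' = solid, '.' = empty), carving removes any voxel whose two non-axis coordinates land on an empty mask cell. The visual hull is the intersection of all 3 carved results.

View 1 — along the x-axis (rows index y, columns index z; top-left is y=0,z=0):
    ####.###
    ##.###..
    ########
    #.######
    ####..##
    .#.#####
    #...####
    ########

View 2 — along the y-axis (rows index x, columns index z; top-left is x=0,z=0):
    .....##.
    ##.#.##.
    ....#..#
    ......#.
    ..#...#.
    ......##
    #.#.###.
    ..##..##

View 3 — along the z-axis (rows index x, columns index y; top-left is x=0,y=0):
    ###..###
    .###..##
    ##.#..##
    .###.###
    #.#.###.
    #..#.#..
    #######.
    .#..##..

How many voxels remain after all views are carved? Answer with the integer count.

voxel count = 94

full grid |V| = 512
step 1: project along x, AND mask (52/64) → |grid| = 416
step 2: project along y, AND mask (23/64) → |grid| = 152
step 3: project along z, AND mask (40/64) → |grid| = 94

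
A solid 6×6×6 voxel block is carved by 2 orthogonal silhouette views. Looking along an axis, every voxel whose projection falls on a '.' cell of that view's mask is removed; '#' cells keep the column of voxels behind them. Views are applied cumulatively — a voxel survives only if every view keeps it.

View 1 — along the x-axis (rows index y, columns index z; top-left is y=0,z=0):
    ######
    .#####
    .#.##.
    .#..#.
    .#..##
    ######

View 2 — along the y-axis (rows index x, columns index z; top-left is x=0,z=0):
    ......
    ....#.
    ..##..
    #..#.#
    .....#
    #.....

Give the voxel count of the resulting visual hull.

full grid |V| = 216
V1 x: intersect with YZ mask (25 set) -- 150 left
V2 y: intersect with XZ mask (8 set) -- 29 left

voxel count = 29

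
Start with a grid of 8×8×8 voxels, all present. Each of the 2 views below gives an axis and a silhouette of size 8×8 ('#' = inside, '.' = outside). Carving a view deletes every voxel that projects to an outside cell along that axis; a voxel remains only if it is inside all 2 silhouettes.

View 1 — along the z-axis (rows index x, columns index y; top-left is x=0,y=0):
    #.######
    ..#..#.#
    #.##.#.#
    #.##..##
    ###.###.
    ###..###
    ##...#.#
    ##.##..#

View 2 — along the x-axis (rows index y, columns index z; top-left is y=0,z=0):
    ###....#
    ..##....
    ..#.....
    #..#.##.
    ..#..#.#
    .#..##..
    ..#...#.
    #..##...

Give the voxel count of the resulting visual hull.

114 voxels

initial block: 8^3 = 512
V1 z: intersect with XY mask (41 set) -- 328 left
V2 x: intersect with YZ mask (22 set) -- 114 left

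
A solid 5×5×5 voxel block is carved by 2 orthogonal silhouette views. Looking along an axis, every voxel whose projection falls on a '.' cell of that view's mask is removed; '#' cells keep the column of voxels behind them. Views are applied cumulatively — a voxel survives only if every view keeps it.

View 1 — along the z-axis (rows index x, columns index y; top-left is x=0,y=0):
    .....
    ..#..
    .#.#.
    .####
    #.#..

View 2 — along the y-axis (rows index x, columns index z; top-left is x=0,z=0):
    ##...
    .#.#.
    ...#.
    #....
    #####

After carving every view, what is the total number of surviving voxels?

18 voxels

initial block: 5^3 = 125
V1 z: intersect with XY mask (9 set) -- 45 left
V2 y: intersect with XZ mask (11 set) -- 18 left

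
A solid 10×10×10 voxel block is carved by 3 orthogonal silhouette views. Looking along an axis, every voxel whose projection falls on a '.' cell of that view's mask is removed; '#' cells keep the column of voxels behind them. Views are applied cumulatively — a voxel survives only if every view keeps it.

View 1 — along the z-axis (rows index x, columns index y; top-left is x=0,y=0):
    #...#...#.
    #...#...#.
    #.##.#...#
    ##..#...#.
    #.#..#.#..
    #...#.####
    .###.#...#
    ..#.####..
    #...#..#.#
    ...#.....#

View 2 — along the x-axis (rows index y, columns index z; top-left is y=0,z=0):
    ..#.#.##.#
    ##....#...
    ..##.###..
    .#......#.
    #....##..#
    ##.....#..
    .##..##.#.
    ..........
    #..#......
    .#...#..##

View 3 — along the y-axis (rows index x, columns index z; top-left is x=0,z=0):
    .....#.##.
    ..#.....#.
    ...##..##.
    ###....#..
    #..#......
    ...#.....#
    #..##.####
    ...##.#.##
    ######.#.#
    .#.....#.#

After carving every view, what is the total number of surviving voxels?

initial block: 10^3 = 1000
V1 z: intersect with XY mask (41 set) -- 410 left
V2 x: intersect with YZ mask (33 set) -- 141 left
V3 y: intersect with XZ mask (40 set) -- 51 left

remaining voxels: 51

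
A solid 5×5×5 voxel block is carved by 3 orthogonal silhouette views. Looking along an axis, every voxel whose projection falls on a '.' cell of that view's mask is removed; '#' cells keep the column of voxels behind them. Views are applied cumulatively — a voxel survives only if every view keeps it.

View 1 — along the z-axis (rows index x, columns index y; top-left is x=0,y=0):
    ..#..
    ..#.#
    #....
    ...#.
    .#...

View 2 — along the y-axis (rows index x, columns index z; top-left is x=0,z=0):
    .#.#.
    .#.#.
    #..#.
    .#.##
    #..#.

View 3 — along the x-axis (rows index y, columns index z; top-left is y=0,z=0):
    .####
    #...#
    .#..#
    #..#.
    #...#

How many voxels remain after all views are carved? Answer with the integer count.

full grid |V| = 125
carve view 1 (along z, XY-mask fill 6/25): 30 voxels remain
carve view 2 (along y, XZ-mask fill 11/25): 13 voxels remain
carve view 3 (along x, YZ-mask fill 12/25): 5 voxels remain

remaining voxels: 5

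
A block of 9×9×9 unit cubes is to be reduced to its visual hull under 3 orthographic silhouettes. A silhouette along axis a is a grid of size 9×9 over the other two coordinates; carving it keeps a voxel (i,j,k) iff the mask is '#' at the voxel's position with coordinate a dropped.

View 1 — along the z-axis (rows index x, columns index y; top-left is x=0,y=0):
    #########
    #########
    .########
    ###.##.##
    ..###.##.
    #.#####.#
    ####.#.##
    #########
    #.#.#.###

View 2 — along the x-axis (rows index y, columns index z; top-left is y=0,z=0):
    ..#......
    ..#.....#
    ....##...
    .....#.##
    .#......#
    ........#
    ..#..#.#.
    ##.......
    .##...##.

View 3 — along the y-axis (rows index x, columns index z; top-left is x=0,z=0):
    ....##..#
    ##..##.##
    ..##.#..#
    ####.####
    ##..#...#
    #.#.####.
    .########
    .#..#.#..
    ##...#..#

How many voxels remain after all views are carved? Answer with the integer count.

89 voxels

full grid |V| = 729
  1. axis=2 (XY plane), |mask|=67  ⇒  voxels=603
  2. axis=0 (YZ plane), |mask|=20  ⇒  voxels=150
  3. axis=1 (XZ plane), |mask|=46  ⇒  voxels=89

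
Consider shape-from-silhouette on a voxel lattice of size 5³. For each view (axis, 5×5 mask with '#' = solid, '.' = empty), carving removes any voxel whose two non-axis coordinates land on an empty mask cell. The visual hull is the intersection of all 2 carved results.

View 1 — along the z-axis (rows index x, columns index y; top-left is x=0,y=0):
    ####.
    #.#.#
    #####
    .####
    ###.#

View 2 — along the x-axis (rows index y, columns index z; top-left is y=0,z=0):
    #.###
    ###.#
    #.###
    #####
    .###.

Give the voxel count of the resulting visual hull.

voxel count = 79

initial block: 5^3 = 125
  1. axis=2 (XY plane), |mask|=20  ⇒  voxels=100
  2. axis=0 (YZ plane), |mask|=20  ⇒  voxels=79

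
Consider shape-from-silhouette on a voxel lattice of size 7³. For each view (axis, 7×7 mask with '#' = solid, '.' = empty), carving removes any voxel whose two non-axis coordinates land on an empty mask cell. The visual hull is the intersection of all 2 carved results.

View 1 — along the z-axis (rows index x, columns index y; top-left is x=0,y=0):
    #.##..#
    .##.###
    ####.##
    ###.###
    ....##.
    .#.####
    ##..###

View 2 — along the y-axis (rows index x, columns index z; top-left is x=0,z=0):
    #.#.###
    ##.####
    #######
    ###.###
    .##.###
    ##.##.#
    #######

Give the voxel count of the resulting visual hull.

initial block: 7^3 = 343
[1] z-view keeps 33 columns → grid now 231
[2] y-view keeps 41 columns → grid now 198

198 voxels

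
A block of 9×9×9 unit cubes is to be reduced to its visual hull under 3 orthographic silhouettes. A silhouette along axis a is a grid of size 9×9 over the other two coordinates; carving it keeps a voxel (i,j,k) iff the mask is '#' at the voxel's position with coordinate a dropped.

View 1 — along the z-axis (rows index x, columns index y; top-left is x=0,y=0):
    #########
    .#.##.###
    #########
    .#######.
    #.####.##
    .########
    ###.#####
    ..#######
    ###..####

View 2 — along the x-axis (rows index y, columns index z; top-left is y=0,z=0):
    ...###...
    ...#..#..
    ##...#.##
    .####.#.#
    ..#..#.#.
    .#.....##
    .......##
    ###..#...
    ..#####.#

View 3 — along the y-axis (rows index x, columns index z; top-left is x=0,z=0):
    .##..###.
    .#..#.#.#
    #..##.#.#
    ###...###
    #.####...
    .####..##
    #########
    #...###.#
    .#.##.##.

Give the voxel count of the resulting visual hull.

|visual hull| = 161

start: 9×9×9 = 729 voxels
after view 1 [z-axis, 68 of 81 cells solid] → remaining = 612
after view 2 [x-axis, 34 of 81 cells solid] → remaining = 259
after view 3 [y-axis, 50 of 81 cells solid] → remaining = 161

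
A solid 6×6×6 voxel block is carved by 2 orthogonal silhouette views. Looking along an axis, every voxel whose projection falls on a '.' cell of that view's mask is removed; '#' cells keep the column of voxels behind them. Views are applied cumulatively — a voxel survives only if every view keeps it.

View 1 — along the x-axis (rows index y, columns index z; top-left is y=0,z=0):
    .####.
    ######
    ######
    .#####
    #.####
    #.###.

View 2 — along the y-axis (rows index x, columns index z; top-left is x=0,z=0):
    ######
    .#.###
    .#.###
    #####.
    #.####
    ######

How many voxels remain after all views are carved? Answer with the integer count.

before carving: 216 voxels (6×6×6)
after view 1 [x-axis, 30 of 36 cells solid] → remaining = 180
after view 2 [y-axis, 30 of 36 cells solid] → remaining = 152

|visual hull| = 152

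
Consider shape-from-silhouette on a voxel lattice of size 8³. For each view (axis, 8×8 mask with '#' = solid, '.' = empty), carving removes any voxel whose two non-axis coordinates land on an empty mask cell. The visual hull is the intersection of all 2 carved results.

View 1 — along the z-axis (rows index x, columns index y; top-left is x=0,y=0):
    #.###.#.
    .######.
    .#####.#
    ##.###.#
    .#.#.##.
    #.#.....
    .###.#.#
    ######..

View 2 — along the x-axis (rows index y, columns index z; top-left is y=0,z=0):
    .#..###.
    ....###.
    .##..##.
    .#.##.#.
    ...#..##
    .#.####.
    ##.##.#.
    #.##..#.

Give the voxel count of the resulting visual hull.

full grid |V| = 512
V1 z: intersect with XY mask (40 set) -- 320 left
V2 x: intersect with YZ mask (32 set) -- 158 left

|visual hull| = 158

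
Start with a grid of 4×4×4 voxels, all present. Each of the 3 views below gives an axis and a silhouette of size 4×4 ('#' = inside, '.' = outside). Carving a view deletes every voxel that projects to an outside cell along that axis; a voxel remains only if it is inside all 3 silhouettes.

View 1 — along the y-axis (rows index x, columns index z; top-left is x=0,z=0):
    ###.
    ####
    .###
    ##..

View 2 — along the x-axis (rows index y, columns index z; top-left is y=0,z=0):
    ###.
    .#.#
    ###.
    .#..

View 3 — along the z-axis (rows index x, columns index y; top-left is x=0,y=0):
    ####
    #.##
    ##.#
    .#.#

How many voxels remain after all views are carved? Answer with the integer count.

initial block: 4^3 = 64
V1 y: intersect with XZ mask (12 set) -- 48 left
V2 x: intersect with YZ mask (9 set) -- 30 left
V3 z: intersect with XY mask (12 set) -- 22 left

|visual hull| = 22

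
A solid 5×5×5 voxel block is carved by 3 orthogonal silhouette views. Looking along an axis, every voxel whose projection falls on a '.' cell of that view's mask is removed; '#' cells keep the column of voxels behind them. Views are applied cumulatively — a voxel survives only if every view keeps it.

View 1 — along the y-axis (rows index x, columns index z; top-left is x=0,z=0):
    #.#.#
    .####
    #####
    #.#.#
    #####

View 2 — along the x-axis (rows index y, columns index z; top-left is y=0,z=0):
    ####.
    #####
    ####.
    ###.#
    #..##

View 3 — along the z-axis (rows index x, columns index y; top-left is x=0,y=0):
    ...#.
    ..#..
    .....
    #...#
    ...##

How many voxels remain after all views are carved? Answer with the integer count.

full grid |V| = 125
[1] y-view keeps 20 columns → grid now 100
[2] x-view keeps 20 columns → grid now 79
[3] z-view keeps 6 columns → grid now 17

|visual hull| = 17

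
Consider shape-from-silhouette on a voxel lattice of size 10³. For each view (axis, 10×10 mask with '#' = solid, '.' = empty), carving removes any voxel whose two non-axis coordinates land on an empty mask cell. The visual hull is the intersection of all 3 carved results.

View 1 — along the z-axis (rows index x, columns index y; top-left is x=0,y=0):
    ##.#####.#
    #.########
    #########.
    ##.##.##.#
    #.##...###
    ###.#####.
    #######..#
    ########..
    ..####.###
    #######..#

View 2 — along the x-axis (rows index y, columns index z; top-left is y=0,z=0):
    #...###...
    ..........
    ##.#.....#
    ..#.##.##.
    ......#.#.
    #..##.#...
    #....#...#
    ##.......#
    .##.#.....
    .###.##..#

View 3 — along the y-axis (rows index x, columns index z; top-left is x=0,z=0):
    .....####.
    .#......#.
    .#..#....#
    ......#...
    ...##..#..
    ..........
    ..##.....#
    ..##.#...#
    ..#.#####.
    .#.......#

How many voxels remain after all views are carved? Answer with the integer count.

before carving: 1000 voxels (10×10×10)
after view 1 [z-axis, 78 of 100 cells solid] → remaining = 780
after view 2 [x-axis, 34 of 100 cells solid] → remaining = 268
after view 3 [y-axis, 28 of 100 cells solid] → remaining = 72

72 voxels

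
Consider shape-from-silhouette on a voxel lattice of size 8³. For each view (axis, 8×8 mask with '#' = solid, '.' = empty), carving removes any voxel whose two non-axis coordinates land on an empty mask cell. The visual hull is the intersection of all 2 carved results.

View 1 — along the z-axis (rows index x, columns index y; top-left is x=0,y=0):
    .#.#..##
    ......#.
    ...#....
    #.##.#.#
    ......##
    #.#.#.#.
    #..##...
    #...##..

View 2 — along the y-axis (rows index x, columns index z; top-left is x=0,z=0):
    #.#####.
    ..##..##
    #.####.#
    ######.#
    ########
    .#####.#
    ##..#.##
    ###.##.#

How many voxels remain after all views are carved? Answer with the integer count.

start: 8×8×8 = 512 voxels
V1 z: intersect with XY mask (23 set) -- 184 left
V2 y: intersect with XZ mask (48 set) -- 142 left

voxel count = 142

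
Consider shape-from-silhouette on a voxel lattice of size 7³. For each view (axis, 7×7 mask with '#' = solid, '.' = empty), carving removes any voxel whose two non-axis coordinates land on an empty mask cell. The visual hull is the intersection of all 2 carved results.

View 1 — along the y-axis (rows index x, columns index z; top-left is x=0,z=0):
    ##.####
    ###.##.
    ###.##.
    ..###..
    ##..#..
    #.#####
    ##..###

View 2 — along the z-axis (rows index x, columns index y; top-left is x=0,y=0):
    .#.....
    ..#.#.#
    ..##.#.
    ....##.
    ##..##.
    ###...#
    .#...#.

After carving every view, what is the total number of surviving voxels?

|visual hull| = 88

before carving: 343 voxels (7×7×7)
after view 1 [y-axis, 33 of 49 cells solid] → remaining = 231
after view 2 [z-axis, 19 of 49 cells solid] → remaining = 88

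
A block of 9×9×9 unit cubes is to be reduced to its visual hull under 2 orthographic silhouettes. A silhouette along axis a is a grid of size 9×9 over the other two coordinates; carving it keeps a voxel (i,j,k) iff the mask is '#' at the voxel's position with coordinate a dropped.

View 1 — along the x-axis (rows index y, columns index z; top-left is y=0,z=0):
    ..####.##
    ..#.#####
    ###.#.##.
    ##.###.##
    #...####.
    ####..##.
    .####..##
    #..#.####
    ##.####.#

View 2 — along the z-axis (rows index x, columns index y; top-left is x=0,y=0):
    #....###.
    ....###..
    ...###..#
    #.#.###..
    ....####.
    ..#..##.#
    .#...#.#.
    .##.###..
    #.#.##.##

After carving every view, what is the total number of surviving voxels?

initial block: 9^3 = 729
[1] x-view keeps 55 columns → grid now 495
[2] z-view keeps 38 columns → grid now 226

|visual hull| = 226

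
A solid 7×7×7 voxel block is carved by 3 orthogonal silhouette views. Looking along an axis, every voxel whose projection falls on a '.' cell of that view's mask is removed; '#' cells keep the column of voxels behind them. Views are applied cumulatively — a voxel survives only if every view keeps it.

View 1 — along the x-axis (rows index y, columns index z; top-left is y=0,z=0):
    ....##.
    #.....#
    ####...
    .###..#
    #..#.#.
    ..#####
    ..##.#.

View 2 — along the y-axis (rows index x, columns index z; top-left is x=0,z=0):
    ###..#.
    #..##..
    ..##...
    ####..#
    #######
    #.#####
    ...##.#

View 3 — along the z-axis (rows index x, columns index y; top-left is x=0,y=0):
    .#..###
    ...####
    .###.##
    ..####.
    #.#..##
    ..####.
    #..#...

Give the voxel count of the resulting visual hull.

start: 7×7×7 = 343 voxels
  1. axis=0 (YZ plane), |mask|=23  ⇒  voxels=161
  2. axis=1 (XZ plane), |mask|=30  ⇒  voxels=103
  3. axis=2 (XY plane), |mask|=27  ⇒  voxels=65

voxel count = 65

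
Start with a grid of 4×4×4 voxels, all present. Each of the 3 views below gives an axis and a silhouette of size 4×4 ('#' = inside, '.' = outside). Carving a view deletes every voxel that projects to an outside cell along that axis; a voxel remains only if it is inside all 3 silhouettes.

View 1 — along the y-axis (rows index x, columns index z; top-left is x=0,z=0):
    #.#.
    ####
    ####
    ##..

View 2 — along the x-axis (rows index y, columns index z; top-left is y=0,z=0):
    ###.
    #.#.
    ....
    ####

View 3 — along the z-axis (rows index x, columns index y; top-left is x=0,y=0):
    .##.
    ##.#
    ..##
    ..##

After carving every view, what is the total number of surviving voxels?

full grid |V| = 64
V1 y: intersect with XZ mask (12 set) -- 48 left
V2 x: intersect with YZ mask (9 set) -- 29 left
V3 z: intersect with XY mask (9 set) -- 17 left

remaining voxels: 17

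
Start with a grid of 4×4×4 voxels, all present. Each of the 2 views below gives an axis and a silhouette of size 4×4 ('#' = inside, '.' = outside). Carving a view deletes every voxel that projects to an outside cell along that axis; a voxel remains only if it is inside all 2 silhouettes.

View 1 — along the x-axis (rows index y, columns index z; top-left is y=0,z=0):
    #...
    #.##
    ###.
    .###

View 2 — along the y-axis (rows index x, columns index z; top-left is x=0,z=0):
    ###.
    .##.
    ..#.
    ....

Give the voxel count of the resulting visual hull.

initial block: 4^3 = 64
V1 x: intersect with YZ mask (10 set) -- 40 left
V2 y: intersect with XZ mask (6 set) -- 16 left

voxel count = 16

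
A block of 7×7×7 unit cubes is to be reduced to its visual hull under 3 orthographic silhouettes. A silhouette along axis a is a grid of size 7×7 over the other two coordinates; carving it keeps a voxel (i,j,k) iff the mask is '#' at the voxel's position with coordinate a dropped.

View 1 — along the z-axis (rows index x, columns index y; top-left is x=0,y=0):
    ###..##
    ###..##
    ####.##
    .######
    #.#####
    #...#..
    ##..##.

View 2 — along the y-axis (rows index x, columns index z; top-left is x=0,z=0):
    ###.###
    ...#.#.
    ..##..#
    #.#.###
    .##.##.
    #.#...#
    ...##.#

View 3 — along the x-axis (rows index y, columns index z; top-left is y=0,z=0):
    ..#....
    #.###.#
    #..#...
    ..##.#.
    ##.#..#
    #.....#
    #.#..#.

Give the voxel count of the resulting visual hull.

|visual hull| = 52

full grid |V| = 343
carve view 1 (along z, XY-mask fill 34/49): 238 voxels remain
carve view 2 (along y, XZ-mask fill 26/49): 130 voxels remain
carve view 3 (along x, YZ-mask fill 20/49): 52 voxels remain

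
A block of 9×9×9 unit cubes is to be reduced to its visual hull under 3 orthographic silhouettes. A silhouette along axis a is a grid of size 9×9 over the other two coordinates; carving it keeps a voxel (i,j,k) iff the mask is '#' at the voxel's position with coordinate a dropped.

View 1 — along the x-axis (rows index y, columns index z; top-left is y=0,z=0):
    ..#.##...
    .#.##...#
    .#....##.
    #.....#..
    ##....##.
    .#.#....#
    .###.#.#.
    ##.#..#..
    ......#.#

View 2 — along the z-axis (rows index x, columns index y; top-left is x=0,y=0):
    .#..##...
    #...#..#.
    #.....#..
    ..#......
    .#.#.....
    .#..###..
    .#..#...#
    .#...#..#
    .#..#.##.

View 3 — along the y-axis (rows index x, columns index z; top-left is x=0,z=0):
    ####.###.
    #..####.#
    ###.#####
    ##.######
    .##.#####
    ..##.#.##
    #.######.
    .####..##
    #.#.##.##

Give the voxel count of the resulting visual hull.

|visual hull| = 60

full grid |V| = 729
step 1: project along x, AND mask (30/81) → |grid| = 270
step 2: project along z, AND mask (25/81) → |grid| = 91
step 3: project along y, AND mask (60/81) → |grid| = 60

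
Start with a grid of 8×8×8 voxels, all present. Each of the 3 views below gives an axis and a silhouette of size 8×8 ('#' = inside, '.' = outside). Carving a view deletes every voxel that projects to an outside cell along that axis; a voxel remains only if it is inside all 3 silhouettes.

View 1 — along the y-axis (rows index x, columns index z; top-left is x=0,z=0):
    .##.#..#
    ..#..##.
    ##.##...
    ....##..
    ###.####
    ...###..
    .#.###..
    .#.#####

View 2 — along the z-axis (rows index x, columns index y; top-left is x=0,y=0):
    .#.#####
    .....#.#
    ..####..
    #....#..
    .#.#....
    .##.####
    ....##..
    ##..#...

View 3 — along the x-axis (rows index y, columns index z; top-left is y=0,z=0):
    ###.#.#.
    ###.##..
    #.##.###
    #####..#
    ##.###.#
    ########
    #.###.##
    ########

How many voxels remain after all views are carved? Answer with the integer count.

initial block: 8^3 = 512
step 1: project along y, AND mask (33/64) → |grid| = 264
step 2: project along z, AND mask (27/64) → |grid| = 108
step 3: project along x, AND mask (50/64) → |grid| = 88

voxel count = 88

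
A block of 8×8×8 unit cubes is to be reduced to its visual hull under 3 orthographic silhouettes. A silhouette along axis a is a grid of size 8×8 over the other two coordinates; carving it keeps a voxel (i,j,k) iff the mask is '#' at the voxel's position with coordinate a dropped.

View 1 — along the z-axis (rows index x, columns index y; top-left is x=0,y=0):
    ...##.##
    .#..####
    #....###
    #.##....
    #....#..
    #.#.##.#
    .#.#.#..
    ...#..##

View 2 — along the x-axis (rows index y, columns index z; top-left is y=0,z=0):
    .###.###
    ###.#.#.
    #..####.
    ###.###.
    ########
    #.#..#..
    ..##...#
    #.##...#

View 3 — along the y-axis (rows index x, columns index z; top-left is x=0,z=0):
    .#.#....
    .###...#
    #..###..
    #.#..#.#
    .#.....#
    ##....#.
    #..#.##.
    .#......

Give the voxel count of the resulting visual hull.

remaining voxels: 52

initial block: 8^3 = 512
  1. axis=2 (XY plane), |mask|=29  ⇒  voxels=232
  2. axis=0 (YZ plane), |mask|=40  ⇒  voxels=139
  3. axis=1 (XZ plane), |mask|=24  ⇒  voxels=52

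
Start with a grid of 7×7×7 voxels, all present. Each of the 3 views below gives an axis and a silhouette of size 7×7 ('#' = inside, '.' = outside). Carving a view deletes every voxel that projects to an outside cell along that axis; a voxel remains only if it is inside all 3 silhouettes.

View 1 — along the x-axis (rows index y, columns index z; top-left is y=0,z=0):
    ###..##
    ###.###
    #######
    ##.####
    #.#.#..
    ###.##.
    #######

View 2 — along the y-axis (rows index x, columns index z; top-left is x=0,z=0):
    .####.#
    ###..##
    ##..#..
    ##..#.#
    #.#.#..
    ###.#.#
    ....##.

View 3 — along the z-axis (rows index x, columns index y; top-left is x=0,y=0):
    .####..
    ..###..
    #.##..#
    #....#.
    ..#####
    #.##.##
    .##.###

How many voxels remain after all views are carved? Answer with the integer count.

88 voxels

start: 7×7×7 = 343 voxels
[1] x-view keeps 39 columns → grid now 273
[2] y-view keeps 27 columns → grid now 160
[3] z-view keeps 28 columns → grid now 88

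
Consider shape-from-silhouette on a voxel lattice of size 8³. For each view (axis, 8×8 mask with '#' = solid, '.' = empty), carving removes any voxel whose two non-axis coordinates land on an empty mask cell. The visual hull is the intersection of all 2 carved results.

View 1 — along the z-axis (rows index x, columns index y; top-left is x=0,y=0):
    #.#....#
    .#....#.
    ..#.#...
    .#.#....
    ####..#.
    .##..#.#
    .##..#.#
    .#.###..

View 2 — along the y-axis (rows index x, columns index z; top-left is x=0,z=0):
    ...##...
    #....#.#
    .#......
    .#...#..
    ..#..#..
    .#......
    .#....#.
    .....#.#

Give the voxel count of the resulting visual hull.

before carving: 512 voxels (8×8×8)
[1] z-view keeps 26 columns → grid now 208
[2] y-view keeps 15 columns → grid now 48

|visual hull| = 48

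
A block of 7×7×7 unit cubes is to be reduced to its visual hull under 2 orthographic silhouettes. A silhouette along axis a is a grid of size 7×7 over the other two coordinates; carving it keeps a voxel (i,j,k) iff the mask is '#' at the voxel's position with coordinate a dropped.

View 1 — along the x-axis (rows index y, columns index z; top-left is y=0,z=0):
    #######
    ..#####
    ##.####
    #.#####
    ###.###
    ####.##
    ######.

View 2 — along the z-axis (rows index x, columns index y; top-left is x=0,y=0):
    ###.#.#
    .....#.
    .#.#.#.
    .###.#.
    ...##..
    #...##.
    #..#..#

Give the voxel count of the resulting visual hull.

|visual hull| = 126

start: 7×7×7 = 343 voxels
step 1: project along x, AND mask (42/49) → |grid| = 294
step 2: project along z, AND mask (21/49) → |grid| = 126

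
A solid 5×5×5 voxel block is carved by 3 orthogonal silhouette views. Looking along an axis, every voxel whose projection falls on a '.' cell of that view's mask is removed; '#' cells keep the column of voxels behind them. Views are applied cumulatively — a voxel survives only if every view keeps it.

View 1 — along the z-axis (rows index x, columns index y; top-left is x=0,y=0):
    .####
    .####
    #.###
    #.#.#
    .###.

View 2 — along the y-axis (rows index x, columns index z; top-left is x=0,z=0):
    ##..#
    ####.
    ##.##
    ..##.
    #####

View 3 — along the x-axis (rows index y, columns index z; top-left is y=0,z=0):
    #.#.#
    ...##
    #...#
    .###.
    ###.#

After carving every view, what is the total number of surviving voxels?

remaining voxels: 33

before carving: 125 voxels (5×5×5)
after view 1 [z-axis, 18 of 25 cells solid] → remaining = 90
after view 2 [y-axis, 18 of 25 cells solid] → remaining = 65
after view 3 [x-axis, 14 of 25 cells solid] → remaining = 33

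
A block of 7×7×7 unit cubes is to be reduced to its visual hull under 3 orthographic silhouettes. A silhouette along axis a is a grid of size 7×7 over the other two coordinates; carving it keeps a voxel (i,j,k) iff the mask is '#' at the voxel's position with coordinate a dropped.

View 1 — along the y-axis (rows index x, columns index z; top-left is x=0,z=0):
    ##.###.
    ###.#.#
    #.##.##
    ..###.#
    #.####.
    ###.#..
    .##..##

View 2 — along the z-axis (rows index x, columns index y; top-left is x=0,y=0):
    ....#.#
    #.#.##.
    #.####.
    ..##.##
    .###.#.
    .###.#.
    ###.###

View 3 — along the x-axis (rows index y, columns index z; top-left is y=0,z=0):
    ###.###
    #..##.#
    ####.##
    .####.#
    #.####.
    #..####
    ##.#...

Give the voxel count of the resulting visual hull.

full grid |V| = 343
V1 y: intersect with XZ mask (32 set) -- 224 left
V2 z: intersect with XY mask (29 set) -- 131 left
V3 x: intersect with YZ mask (34 set) -- 91 left

voxel count = 91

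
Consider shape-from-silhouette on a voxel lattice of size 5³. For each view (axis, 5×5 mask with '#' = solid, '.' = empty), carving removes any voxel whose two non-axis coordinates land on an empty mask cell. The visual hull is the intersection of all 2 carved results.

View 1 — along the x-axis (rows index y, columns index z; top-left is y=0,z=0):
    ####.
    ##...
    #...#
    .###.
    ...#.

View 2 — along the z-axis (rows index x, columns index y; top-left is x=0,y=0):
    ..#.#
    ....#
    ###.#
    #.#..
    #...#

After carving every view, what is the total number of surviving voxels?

|visual hull| = 24

start: 5×5×5 = 125 voxels
after view 1 [x-axis, 12 of 25 cells solid] → remaining = 60
after view 2 [z-axis, 11 of 25 cells solid] → remaining = 24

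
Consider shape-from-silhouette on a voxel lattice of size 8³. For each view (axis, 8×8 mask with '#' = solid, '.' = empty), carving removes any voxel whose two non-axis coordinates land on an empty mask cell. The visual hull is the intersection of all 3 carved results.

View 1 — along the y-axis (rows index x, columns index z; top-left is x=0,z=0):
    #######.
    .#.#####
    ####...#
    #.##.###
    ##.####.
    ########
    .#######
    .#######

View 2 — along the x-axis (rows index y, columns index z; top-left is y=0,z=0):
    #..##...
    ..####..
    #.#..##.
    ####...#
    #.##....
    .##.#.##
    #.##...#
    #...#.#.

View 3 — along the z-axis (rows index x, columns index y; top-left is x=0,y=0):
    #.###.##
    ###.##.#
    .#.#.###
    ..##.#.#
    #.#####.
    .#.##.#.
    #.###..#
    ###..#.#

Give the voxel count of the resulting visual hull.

123 voxels

before carving: 512 voxels (8×8×8)
  1. axis=1 (XZ plane), |mask|=52  ⇒  voxels=416
  2. axis=0 (YZ plane), |mask|=31  ⇒  voxels=197
  3. axis=2 (XY plane), |mask|=41  ⇒  voxels=123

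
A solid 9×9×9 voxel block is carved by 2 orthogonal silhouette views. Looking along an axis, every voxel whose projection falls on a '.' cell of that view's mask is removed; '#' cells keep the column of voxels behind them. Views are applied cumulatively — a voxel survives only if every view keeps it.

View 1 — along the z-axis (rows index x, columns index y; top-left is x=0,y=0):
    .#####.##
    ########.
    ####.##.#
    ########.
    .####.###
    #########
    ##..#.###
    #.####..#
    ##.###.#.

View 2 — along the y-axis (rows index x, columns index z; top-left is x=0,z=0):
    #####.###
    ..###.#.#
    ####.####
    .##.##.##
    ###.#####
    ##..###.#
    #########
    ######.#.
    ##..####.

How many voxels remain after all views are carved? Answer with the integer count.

start: 9×9×9 = 729 voxels
carve view 1 (along z, XY-mask fill 64/81): 576 voxels remain
carve view 2 (along y, XZ-mask fill 63/81): 442 voxels remain

|visual hull| = 442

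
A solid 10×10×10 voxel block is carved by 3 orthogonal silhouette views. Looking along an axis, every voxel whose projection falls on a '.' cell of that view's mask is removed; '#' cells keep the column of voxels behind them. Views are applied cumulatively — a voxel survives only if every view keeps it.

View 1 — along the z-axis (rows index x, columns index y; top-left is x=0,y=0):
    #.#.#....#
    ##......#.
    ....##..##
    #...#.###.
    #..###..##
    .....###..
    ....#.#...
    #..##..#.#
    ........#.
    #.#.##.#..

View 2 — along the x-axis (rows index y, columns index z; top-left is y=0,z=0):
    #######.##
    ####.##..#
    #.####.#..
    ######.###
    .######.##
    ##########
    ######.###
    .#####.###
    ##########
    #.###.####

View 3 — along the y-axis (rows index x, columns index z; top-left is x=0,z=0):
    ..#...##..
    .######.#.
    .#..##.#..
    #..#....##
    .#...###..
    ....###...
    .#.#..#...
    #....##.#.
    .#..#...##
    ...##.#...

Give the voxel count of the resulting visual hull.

start: 10×10×10 = 1000 voxels
step 1: project along z, AND mask (38/100) → |grid| = 380
step 2: project along x, AND mask (84/100) → |grid| = 328
step 3: project along y, AND mask (39/100) → |grid| = 122

remaining voxels: 122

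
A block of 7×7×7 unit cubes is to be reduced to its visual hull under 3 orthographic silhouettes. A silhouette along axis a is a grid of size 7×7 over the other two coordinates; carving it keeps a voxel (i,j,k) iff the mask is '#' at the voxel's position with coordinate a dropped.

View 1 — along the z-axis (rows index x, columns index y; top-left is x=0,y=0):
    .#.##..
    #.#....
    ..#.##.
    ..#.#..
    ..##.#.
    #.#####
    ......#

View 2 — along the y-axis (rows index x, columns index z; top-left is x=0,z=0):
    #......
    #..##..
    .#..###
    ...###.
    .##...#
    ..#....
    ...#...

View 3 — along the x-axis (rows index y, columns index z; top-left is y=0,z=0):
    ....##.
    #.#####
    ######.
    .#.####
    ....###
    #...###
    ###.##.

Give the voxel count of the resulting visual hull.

before carving: 343 voxels (7×7×7)
after view 1 [z-axis, 20 of 49 cells solid] → remaining = 140
after view 2 [y-axis, 16 of 49 cells solid] → remaining = 43
after view 3 [x-axis, 31 of 49 cells solid] → remaining = 26

remaining voxels: 26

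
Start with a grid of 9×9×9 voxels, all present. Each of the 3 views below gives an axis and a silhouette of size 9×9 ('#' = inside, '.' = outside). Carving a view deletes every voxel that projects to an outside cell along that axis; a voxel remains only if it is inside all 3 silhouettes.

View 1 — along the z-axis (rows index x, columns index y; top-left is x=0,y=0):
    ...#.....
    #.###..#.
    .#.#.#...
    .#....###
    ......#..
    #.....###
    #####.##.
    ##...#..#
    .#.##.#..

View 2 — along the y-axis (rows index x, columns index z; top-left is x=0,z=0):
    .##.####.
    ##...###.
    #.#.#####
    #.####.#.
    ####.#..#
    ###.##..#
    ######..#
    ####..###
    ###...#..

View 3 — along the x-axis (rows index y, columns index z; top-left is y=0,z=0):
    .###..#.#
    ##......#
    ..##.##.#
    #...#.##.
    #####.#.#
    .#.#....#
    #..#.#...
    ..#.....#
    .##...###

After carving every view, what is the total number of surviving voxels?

start: 9×9×9 = 729 voxels
after view 1 [z-axis, 33 of 81 cells solid] → remaining = 297
after view 2 [y-axis, 54 of 81 cells solid] → remaining = 199
after view 3 [x-axis, 37 of 81 cells solid] → remaining = 89

89 voxels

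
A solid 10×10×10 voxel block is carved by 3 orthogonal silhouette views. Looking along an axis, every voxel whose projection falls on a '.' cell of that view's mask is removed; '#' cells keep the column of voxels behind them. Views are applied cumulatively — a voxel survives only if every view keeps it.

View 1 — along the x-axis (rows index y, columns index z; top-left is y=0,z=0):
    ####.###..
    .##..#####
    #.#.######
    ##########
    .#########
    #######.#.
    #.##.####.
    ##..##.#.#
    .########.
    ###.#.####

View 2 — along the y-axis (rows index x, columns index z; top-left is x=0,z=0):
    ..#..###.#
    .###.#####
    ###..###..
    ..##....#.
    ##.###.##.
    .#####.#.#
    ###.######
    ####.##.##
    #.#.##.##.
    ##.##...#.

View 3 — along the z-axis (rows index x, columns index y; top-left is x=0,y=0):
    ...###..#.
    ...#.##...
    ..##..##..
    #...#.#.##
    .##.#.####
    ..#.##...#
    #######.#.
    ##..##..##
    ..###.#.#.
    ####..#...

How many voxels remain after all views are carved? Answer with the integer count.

remaining voxels: 267

start: 10×10×10 = 1000 voxels
  1. axis=0 (YZ plane), |mask|=78  ⇒  voxels=780
  2. axis=1 (XZ plane), |mask|=64  ⇒  voxels=507
  3. axis=2 (XY plane), |mask|=51  ⇒  voxels=267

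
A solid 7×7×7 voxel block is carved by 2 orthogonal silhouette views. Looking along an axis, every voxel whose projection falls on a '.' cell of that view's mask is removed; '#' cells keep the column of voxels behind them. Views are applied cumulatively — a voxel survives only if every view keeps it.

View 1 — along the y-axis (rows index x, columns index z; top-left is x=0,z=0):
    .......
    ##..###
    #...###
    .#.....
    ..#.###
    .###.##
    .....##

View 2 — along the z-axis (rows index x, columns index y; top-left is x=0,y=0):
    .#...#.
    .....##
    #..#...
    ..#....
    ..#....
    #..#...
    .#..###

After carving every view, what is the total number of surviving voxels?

full grid |V| = 343
[1] y-view keeps 21 columns → grid now 147
[2] z-view keeps 14 columns → grid now 41

remaining voxels: 41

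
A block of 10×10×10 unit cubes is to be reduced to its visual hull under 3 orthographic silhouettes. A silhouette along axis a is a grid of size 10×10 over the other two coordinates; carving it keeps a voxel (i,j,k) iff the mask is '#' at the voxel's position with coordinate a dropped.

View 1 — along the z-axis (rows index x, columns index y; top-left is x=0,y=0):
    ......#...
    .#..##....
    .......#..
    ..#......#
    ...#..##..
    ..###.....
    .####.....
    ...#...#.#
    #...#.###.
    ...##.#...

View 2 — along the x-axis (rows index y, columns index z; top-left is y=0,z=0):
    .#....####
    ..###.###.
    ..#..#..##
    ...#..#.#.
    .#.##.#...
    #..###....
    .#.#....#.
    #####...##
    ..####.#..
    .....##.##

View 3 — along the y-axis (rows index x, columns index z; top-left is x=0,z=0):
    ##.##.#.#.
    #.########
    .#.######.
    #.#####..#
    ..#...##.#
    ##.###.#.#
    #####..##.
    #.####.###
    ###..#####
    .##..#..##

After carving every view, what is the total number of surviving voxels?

79 voxels

start: 10×10×10 = 1000 voxels
  1. axis=2 (XY plane), |mask|=28  ⇒  voxels=280
  2. axis=0 (YZ plane), |mask|=45  ⇒  voxels=121
  3. axis=1 (XZ plane), |mask|=68  ⇒  voxels=79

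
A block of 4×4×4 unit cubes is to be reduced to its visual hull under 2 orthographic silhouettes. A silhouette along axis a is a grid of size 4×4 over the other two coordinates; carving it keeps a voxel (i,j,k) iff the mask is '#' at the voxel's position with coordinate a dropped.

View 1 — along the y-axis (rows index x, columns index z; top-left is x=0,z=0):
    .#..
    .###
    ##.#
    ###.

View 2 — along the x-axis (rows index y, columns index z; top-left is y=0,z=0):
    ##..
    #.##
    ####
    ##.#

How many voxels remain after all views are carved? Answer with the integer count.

30 voxels

start: 4×4×4 = 64 voxels
carve view 1 (along y, XZ-mask fill 10/16): 40 voxels remain
carve view 2 (along x, YZ-mask fill 12/16): 30 voxels remain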